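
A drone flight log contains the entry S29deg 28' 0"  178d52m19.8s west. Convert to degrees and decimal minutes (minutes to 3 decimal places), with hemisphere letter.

Lat: seconds/60 = 0.00000; minutes = 28 + 0.00000 = 28.00000
Longitude: seconds/60 = 0.33000; minutes = 52 + 0.33000 = 52.33000

29° 28.000′ S, 178° 52.330′ W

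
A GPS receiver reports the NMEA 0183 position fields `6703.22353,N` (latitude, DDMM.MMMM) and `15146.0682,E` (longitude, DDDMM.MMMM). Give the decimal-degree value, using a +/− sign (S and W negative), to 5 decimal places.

67.05373, 151.76780

φ: degrees = first 2 digits = 67, minutes = 3.22353; 67 + 3.22353/60 = 67.053726
N → positive
λ: degrees = first 3 digits = 151, minutes = 46.0682; 151 + 46.0682/60 = 151.767803
E ⇒ keep positive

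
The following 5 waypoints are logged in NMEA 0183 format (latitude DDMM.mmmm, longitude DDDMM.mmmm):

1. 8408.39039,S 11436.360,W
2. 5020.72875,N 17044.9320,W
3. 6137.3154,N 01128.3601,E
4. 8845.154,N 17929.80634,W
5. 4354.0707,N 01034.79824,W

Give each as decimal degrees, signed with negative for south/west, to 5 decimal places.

Point 1:
  φ: degrees = first 2 digits = 84, minutes = 8.39039; 84 + 8.39039/60 = 84.139840
  S ⇒ negate
  Lon: split at 3 digits → 114° and 36.36′; 114 + 36.36/60 = 114.606000
  W → negative
Point 2:
  Latitude: split at 2 digits → 50° and 20.72875′; 50 + 20.72875/60 = 50.345479
  N → positive
  Lon: degrees = first 3 digits = 170, minutes = 44.932; 170 + 44.932/60 = 170.748867
  W → negative
Point 3:
  Lat: degrees = first 2 digits = 61, minutes = 37.3154; 61 + 37.3154/60 = 61.621923
  N ⇒ keep positive
  λ: split at 3 digits → 011° and 28.3601′; 11 + 28.3601/60 = 11.472668
  E → positive
Point 4:
  Lat: degrees = first 2 digits = 88, minutes = 45.154; 88 + 45.154/60 = 88.752567
  N ⇒ keep positive
  Lon: split at 3 digits → 179° and 29.80634′; 179 + 29.80634/60 = 179.496772
  W ⇒ negate
Point 5:
  φ: degrees = first 2 digits = 43, minutes = 54.0707; 43 + 54.0707/60 = 43.901178
  N → positive
  Lon: degrees = first 3 digits = 10, minutes = 34.79824; 10 + 34.79824/60 = 10.579971
  W ⇒ negate

1. -84.13984, -114.60600
2. 50.34548, -170.74887
3. 61.62192, 11.47267
4. 88.75257, -179.49677
5. 43.90118, -10.57997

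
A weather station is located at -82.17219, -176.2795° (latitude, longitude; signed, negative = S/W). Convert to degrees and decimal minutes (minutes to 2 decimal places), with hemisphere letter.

82° 10.33′ S, 176° 16.77′ W

Latitude is negative → S; |value| = 82.172190
Lat: minutes = (82.172190 − 82) × 60 = 10.3314
Longitude is negative → W; |value| = 176.279500
λ: minutes = (176.279500 − 176) × 60 = 16.7700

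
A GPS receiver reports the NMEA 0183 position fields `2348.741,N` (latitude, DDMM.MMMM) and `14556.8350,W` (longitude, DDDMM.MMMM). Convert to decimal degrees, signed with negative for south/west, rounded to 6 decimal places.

23.812350, -145.947250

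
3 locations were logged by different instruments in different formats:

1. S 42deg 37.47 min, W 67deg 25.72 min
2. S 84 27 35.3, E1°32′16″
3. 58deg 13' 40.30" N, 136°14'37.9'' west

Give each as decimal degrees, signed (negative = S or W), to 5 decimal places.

Point 1:
  Lat: 42 + 37.47/60 = 42.624500
  hemisphere S, so the sign is −
  λ: 25.72′ = 0.428667°; total 67.428667
  W → negative
Point 2:
  Lat: 84 + 27/60 + 35.3/3600 = 84.459806
  S → negative
  Lon: 1 + 32/60 + 16/3600 = 1.537778
  E ⇒ keep positive
Point 3:
  φ: 13′ + 40.3″ = 13.67167′; 58 + 13.67167/60 = 58.227861
  N ⇒ keep positive
  λ: 136° + 14/60 + 37.9/3600 = 136 + 0.233333 + 0.010528 = 136.243861
  hemisphere W, so the sign is −

1. -42.62450, -67.42867
2. -84.45981, 1.53778
3. 58.22786, -136.24386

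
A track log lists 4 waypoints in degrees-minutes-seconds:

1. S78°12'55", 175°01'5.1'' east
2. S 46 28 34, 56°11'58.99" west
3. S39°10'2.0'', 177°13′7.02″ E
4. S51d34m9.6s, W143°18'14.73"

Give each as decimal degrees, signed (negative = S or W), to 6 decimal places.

1. -78.215278, 175.018083
2. -46.476111, -56.199719
3. -39.167222, 177.218617
4. -51.569333, -143.304092

Point 1:
  Latitude: 78° + 12/60 + 55/3600 = 78 + 0.200000 + 0.015278 = 78.2152778
  S ⇒ negate
  λ: 175° + 1/60 + 5.1/3600 = 175 + 0.016667 + 0.001417 = 175.0180833
  E ⇒ keep positive
Point 2:
  Latitude: 46° + 28/60 + 34/3600 = 46 + 0.466667 + 0.009444 = 46.4761111
  hemisphere S, so the sign is −
  λ: 56 + 11/60 + 58.99/3600 = 56.1997194
  W → negative
Point 3:
  φ: 39° + 10/60 + 2/3600 = 39 + 0.166667 + 0.000556 = 39.1672222
  hemisphere S, so the sign is −
  λ: 177° + 13/60 + 7.02/3600 = 177 + 0.216667 + 0.001950 = 177.2186167
  E → positive
Point 4:
  Lat: 34′ + 9.6″ = 34.16000′; 51 + 34.16000/60 = 51.5693333
  S ⇒ negate
  Lon: 18′ + 14.73″ = 18.24550′; 143 + 18.24550/60 = 143.3040917
  W ⇒ negate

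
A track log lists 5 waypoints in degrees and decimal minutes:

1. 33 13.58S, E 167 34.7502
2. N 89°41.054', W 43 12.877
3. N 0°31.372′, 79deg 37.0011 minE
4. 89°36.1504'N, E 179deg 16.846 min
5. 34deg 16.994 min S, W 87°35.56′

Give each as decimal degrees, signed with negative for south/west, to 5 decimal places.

1. -33.22633, 167.57917
2. 89.68423, -43.21462
3. 0.52287, 79.61669
4. 89.60251, 179.28077
5. -34.28323, -87.59267

Point 1:
  Lat: 13.58′ = 0.226333°; total 33.226333
  S → negative
  λ: 34.7502′ = 0.579170°; total 167.579170
  E → positive
Point 2:
  φ: 89 + 41.054/60 = 89.684233
  N → positive
  Lon: 12.877′ = 0.214617°; total 43.214617
  W → negative
Point 3:
  Latitude: 0 + 31.372/60 = 0.522867
  N ⇒ keep positive
  λ: 79 + 37.0011/60 = 79.616685
  E ⇒ keep positive
Point 4:
  Latitude: 36.1504′ = 0.602507°; total 89.602507
  N ⇒ keep positive
  Longitude: 179 + 16.846/60 = 179.280767
  E → positive
Point 5:
  φ: 34 + 16.994/60 = 34.283233
  S → negative
  Lon: 35.56′ = 0.592667°; total 87.592667
  W → negative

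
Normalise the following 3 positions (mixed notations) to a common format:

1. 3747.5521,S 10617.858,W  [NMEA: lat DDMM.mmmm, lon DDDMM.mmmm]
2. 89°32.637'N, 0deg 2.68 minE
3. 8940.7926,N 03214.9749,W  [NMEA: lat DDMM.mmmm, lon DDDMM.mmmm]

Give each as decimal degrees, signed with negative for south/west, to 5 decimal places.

Point 1:
  φ: split at 2 digits → 37° and 47.5521′; 37 + 47.5521/60 = 37.792535
  S → negative
  λ: split at 3 digits → 106° and 17.858′; 106 + 17.858/60 = 106.297633
  W ⇒ negate
Point 2:
  Latitude: 89 + 32.637/60 = 89.543950
  N ⇒ keep positive
  Lon: 2.68′ = 0.044667°; total 0.044667
  E ⇒ keep positive
Point 3:
  Lat: degrees = first 2 digits = 89, minutes = 40.7926; 89 + 40.7926/60 = 89.679877
  N ⇒ keep positive
  Longitude: degrees = first 3 digits = 32, minutes = 14.9749; 32 + 14.9749/60 = 32.249582
  W ⇒ negate

1. -37.79254, -106.29763
2. 89.54395, 0.04467
3. 89.67988, -32.24958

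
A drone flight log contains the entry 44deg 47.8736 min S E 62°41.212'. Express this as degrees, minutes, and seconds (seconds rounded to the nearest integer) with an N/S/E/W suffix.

44°47′52″ S, 62°41′13″ E

Latitude: fractional minutes 0.87360 × 60 = 52.42″
Longitude: 41.21200′ → 41′ and 0.21200 × 60 = 12.72″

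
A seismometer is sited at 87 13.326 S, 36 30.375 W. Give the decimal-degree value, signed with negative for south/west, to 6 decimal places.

Lat: 87 + 13.326/60 = 87.2221000
hemisphere S, so the sign is −
Lon: 30.375′ = 0.506250°; total 36.5062500
hemisphere W, so the sign is −

-87.222100, -36.506250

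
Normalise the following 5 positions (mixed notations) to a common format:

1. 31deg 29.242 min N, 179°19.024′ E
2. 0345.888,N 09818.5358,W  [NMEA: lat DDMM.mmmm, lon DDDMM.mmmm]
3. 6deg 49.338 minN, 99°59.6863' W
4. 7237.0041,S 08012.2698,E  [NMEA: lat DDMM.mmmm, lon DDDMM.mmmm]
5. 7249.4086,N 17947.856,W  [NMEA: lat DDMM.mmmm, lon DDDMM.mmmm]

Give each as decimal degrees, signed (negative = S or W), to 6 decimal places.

Point 1:
  φ: 29.242′ = 0.487367°; total 31.4873667
  N ⇒ keep positive
  Longitude: 179 + 19.024/60 = 179.3170667
  E ⇒ keep positive
Point 2:
  Latitude: split at 2 digits → 03° and 45.888′; 3 + 45.888/60 = 3.7648000
  N ⇒ keep positive
  Longitude: degrees = first 3 digits = 98, minutes = 18.5358; 98 + 18.5358/60 = 98.3089300
  hemisphere W, so the sign is −
Point 3:
  φ: 49.338′ = 0.822300°; total 6.8223000
  N → positive
  Longitude: 99 + 59.6863/60 = 99.9947717
  W ⇒ negate
Point 4:
  Latitude: degrees = first 2 digits = 72, minutes = 37.0041; 72 + 37.0041/60 = 72.6167350
  S → negative
  Longitude: degrees = first 3 digits = 80, minutes = 12.2698; 80 + 12.2698/60 = 80.2044967
  E → positive
Point 5:
  Lat: degrees = first 2 digits = 72, minutes = 49.4086; 72 + 49.4086/60 = 72.8234767
  N ⇒ keep positive
  Longitude: degrees = first 3 digits = 179, minutes = 47.856; 179 + 47.856/60 = 179.7976000
  W → negative

1. 31.487367, 179.317067
2. 3.764800, -98.308930
3. 6.822300, -99.994772
4. -72.616735, 80.204497
5. 72.823477, -179.797600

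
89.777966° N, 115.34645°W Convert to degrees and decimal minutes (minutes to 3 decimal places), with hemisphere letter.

Latitude: fractional part 0.777966 → 46.67796 minutes
Longitude: 115° + 0.346450 × 60 = 115° 20.78700′

89° 46.678′ N, 115° 20.787′ W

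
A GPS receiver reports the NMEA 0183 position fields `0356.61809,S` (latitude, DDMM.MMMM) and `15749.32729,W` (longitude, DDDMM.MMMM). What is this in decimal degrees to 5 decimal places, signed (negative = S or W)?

φ: split at 2 digits → 03° and 56.61809′; 3 + 56.61809/60 = 3.943635
hemisphere S, so the sign is −
λ: split at 3 digits → 157° and 49.32729′; 157 + 49.32729/60 = 157.822122
W ⇒ negate

-3.94363, -157.82212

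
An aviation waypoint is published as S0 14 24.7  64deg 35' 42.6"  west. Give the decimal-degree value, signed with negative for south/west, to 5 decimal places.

-0.24019, -64.59517

Latitude: 14′ + 24.7″ = 14.41167′; 0 + 14.41167/60 = 0.240194
S ⇒ negate
Lon: 35′ + 42.6″ = 35.71000′; 64 + 35.71000/60 = 64.595167
W → negative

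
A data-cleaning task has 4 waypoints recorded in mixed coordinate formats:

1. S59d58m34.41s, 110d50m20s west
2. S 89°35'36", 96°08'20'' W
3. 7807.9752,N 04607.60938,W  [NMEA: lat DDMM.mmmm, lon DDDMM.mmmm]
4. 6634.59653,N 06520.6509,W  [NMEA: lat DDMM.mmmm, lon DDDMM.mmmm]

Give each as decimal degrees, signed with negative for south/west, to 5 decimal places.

1. -59.97623, -110.83889
2. -89.59333, -96.13889
3. 78.13292, -46.12682
4. 66.57661, -65.34418

Point 1:
  Latitude: 59° + 58/60 + 34.41/3600 = 59 + 0.966667 + 0.009558 = 59.976225
  S ⇒ negate
  Longitude: 50′ + 20″ = 50.33333′; 110 + 50.33333/60 = 110.838889
  hemisphere W, so the sign is −
Point 2:
  Lat: 89 + 35/60 + 36/3600 = 89.593333
  S → negative
  Longitude: 96° + 8/60 + 20/3600 = 96 + 0.133333 + 0.005556 = 96.138889
  W ⇒ negate
Point 3:
  Lat: degrees = first 2 digits = 78, minutes = 7.9752; 78 + 7.9752/60 = 78.132920
  N → positive
  λ: degrees = first 3 digits = 46, minutes = 7.60938; 46 + 7.60938/60 = 46.126823
  W → negative
Point 4:
  Latitude: split at 2 digits → 66° and 34.59653′; 66 + 34.59653/60 = 66.576609
  N ⇒ keep positive
  λ: degrees = first 3 digits = 65, minutes = 20.6509; 65 + 20.6509/60 = 65.344182
  W ⇒ negate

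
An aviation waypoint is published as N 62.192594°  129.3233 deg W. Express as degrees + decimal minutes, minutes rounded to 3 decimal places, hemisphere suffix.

62° 11.556′ N, 129° 19.398′ W

Lat: 62° + 0.192594 × 60 = 62° 11.55564′
Longitude: minutes = (129.323300 − 129) × 60 = 19.39800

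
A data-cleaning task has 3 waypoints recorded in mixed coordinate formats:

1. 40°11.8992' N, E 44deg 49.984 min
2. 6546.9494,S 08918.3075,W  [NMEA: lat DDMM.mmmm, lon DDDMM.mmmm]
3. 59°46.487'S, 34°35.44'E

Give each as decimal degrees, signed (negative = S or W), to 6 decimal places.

Point 1:
  φ: 40 + 11.8992/60 = 40.1983200
  N → positive
  Longitude: 49.984′ = 0.833067°; total 44.8330667
  E ⇒ keep positive
Point 2:
  Latitude: degrees = first 2 digits = 65, minutes = 46.9494; 65 + 46.9494/60 = 65.7824900
  hemisphere S, so the sign is −
  Lon: degrees = first 3 digits = 89, minutes = 18.3075; 89 + 18.3075/60 = 89.3051250
  W → negative
Point 3:
  Latitude: 46.487′ = 0.774783°; total 59.7747833
  S ⇒ negate
  λ: 34 + 35.44/60 = 34.5906667
  E ⇒ keep positive

1. 40.198320, 44.833067
2. -65.782490, -89.305125
3. -59.774783, 34.590667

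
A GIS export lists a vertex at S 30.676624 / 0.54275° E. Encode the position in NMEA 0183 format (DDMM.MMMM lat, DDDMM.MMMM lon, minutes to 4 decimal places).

3040.5974,S / 00032.5650,E

Lat: minutes = (30.676624 − 30) × 60 = 40.597440
λ: 0° + 0.542750 × 60 = 0° 32.565000′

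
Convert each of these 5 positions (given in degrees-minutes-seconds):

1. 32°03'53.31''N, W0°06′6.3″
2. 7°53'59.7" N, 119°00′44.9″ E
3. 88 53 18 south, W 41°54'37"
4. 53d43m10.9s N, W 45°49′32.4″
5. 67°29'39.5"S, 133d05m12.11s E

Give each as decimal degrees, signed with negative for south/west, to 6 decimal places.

Point 1:
  Lat: 32 + 3/60 + 53.31/3600 = 32.0648083
  N → positive
  λ: 0° + 6/60 + 6.3/3600 = 0 + 0.100000 + 0.001750 = 0.1017500
  W ⇒ negate
Point 2:
  φ: 7° + 53/60 + 59.7/3600 = 7 + 0.883333 + 0.016583 = 7.8999167
  N ⇒ keep positive
  Longitude: 119° + 0/60 + 44.9/3600 = 119 + 0.000000 + 0.012472 = 119.0124722
  E → positive
Point 3:
  φ: 53′ + 18″ = 53.30000′; 88 + 53.30000/60 = 88.8883333
  S ⇒ negate
  Lon: 41 + 54/60 + 37/3600 = 41.9102778
  hemisphere W, so the sign is −
Point 4:
  Lat: 53° + 43/60 + 10.9/3600 = 53 + 0.716667 + 0.003028 = 53.7196944
  N ⇒ keep positive
  λ: 45 + 49/60 + 32.4/3600 = 45.8256667
  hemisphere W, so the sign is −
Point 5:
  Lat: 67 + 29/60 + 39.5/3600 = 67.4943056
  S → negative
  Longitude: 5′ + 12.11″ = 5.20183′; 133 + 5.20183/60 = 133.0866972
  E → positive

1. 32.064808, -0.101750
2. 7.899917, 119.012472
3. -88.888333, -41.910278
4. 53.719694, -45.825667
5. -67.494306, 133.086697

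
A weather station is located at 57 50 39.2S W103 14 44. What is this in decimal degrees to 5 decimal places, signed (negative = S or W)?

-57.84422, -103.24556

φ: 50′ + 39.2″ = 50.65333′; 57 + 50.65333/60 = 57.844222
S → negative
Lon: 103 + 14/60 + 44/3600 = 103.245556
hemisphere W, so the sign is −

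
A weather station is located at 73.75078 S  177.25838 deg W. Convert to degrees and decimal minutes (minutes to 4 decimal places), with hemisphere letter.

73° 45.0468′ S, 177° 15.5028′ W

Latitude: fractional part 0.750780 → 45.046800 minutes
Lon: fractional part 0.258380 → 15.502800 minutes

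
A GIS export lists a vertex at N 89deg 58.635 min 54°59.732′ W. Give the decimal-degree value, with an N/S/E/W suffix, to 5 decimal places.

Latitude: 58.635′ = 0.977250°; total 89.977250
Lon: 59.732′ = 0.995533°; total 54.995533

89.97725° N, 54.99553° W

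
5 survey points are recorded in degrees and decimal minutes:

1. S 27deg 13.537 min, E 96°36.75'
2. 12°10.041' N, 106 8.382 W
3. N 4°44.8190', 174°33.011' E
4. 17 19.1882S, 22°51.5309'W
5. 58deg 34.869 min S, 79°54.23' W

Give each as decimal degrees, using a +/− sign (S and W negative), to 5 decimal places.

1. -27.22562, 96.61250
2. 12.16735, -106.13970
3. 4.74698, 174.55018
4. -17.31980, -22.85885
5. -58.58115, -79.90383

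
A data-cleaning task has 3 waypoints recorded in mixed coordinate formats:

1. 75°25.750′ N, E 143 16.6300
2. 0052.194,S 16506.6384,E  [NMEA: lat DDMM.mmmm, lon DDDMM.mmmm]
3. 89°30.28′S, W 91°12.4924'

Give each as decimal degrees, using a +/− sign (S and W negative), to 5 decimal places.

Point 1:
  Lat: 25.75′ = 0.429167°; total 75.429167
  N → positive
  λ: 143 + 16.63/60 = 143.277167
  E → positive
Point 2:
  φ: split at 2 digits → 00° and 52.194′; 0 + 52.194/60 = 0.869900
  S → negative
  λ: split at 3 digits → 165° and 6.6384′; 165 + 6.6384/60 = 165.110640
  E ⇒ keep positive
Point 3:
  φ: 89 + 30.28/60 = 89.504667
  hemisphere S, so the sign is −
  Lon: 12.4924′ = 0.208207°; total 91.208207
  W → negative

1. 75.42917, 143.27717
2. -0.86990, 165.11064
3. -89.50467, -91.20821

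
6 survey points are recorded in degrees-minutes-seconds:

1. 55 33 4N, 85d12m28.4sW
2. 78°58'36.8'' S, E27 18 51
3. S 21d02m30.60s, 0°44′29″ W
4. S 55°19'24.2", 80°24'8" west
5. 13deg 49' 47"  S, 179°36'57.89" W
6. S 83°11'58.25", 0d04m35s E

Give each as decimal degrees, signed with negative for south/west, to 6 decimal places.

1. 55.551111, -85.207889
2. -78.976889, 27.314167
3. -21.041833, -0.741389
4. -55.323389, -80.402222
5. -13.829722, -179.616081
6. -83.199514, 0.076389

Point 1:
  Lat: 55° + 33/60 + 4/3600 = 55 + 0.550000 + 0.001111 = 55.5511111
  N ⇒ keep positive
  Lon: 85 + 12/60 + 28.4/3600 = 85.2078889
  W ⇒ negate
Point 2:
  Lat: 58′ + 36.8″ = 58.61333′; 78 + 58.61333/60 = 78.9768889
  S → negative
  Longitude: 27° + 18/60 + 51/3600 = 27 + 0.300000 + 0.014167 = 27.3141667
  E → positive
Point 3:
  Lat: 21 + 2/60 + 30.6/3600 = 21.0418333
  S → negative
  Lon: 0° + 44/60 + 29/3600 = 0 + 0.733333 + 0.008056 = 0.7413889
  W ⇒ negate
Point 4:
  Lat: 55 + 19/60 + 24.2/3600 = 55.3233889
  S ⇒ negate
  Longitude: 80 + 24/60 + 8/3600 = 80.4022222
  hemisphere W, so the sign is −
Point 5:
  Lat: 13° + 49/60 + 47/3600 = 13 + 0.816667 + 0.013056 = 13.8297222
  S → negative
  Longitude: 36′ + 57.89″ = 36.96483′; 179 + 36.96483/60 = 179.6160806
  W ⇒ negate
Point 6:
  φ: 11′ + 58.25″ = 11.97083′; 83 + 11.97083/60 = 83.1995139
  hemisphere S, so the sign is −
  Longitude: 0° + 4/60 + 35/3600 = 0 + 0.066667 + 0.009722 = 0.0763889
  E → positive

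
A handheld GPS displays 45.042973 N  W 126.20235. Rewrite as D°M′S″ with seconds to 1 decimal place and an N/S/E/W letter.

45°02′34.7″ N, 126°12′8.5″ W

Latitude: 0.042973° → 2.57838′; 0.57838 × 60 = 34.703″
Longitude: 0.202350 × 60 = 12.14100′ → 12′, remainder × 60 = 8.460″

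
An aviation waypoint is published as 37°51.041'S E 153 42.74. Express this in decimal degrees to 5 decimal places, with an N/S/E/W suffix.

φ: 37 + 51.041/60 = 37.850683
λ: 153 + 42.74/60 = 153.712333

37.85068° S, 153.71233° E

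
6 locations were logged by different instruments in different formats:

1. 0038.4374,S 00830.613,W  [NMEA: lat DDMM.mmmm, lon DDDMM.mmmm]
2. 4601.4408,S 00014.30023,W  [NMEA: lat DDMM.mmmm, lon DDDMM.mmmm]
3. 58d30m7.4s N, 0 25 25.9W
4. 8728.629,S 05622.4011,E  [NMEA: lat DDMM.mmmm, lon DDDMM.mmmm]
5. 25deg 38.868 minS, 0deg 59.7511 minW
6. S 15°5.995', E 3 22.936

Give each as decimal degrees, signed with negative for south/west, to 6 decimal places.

1. -0.640623, -8.510217
2. -46.024013, -0.238337
3. 58.502056, -0.423861
4. -87.477150, 56.373352
5. -25.647800, -0.995852
6. -15.099917, 3.382267

Point 1:
  φ: split at 2 digits → 00° and 38.4374′; 0 + 38.4374/60 = 0.6406233
  S → negative
  Lon: degrees = first 3 digits = 8, minutes = 30.613; 8 + 30.613/60 = 8.5102167
  hemisphere W, so the sign is −
Point 2:
  Lat: split at 2 digits → 46° and 1.4408′; 46 + 1.4408/60 = 46.0240133
  S → negative
  Longitude: split at 3 digits → 000° and 14.30023′; 0 + 14.30023/60 = 0.2383372
  W → negative
Point 3:
  φ: 58 + 30/60 + 7.4/3600 = 58.5020556
  N ⇒ keep positive
  Longitude: 0° + 25/60 + 25.9/3600 = 0 + 0.416667 + 0.007194 = 0.4238611
  W ⇒ negate
Point 4:
  Latitude: degrees = first 2 digits = 87, minutes = 28.629; 87 + 28.629/60 = 87.4771500
  S → negative
  Longitude: split at 3 digits → 056° and 22.4011′; 56 + 22.4011/60 = 56.3733517
  E → positive
Point 5:
  Latitude: 38.868′ = 0.647800°; total 25.6478000
  hemisphere S, so the sign is −
  λ: 0 + 59.7511/60 = 0.9958517
  W ⇒ negate
Point 6:
  φ: 15 + 5.995/60 = 15.0999167
  S ⇒ negate
  λ: 22.936′ = 0.382267°; total 3.3822667
  E ⇒ keep positive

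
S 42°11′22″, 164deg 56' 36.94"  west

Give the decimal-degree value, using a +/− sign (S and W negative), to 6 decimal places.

Latitude: 42 + 11/60 + 22/3600 = 42.1894444
S → negative
λ: 164 + 56/60 + 36.94/3600 = 164.9435944
hemisphere W, so the sign is −

-42.189444, -164.943594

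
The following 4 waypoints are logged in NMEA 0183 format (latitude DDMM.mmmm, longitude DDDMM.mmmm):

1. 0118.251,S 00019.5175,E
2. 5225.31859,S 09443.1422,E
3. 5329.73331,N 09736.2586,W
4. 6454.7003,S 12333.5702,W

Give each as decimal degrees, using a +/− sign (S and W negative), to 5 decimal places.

Point 1:
  Lat: degrees = first 2 digits = 1, minutes = 18.251; 1 + 18.251/60 = 1.304183
  S → negative
  λ: split at 3 digits → 000° and 19.5175′; 0 + 19.5175/60 = 0.325292
  E → positive
Point 2:
  Lat: degrees = first 2 digits = 52, minutes = 25.31859; 52 + 25.31859/60 = 52.421977
  hemisphere S, so the sign is −
  Lon: split at 3 digits → 094° and 43.1422′; 94 + 43.1422/60 = 94.719037
  E → positive
Point 3:
  Latitude: degrees = first 2 digits = 53, minutes = 29.73331; 53 + 29.73331/60 = 53.495555
  N ⇒ keep positive
  λ: split at 3 digits → 097° and 36.2586′; 97 + 36.2586/60 = 97.604310
  W ⇒ negate
Point 4:
  Lat: degrees = first 2 digits = 64, minutes = 54.7003; 64 + 54.7003/60 = 64.911672
  S → negative
  Lon: degrees = first 3 digits = 123, minutes = 33.5702; 123 + 33.5702/60 = 123.559503
  hemisphere W, so the sign is −

1. -1.30418, 0.32529
2. -52.42198, 94.71904
3. 53.49556, -97.60431
4. -64.91167, -123.55950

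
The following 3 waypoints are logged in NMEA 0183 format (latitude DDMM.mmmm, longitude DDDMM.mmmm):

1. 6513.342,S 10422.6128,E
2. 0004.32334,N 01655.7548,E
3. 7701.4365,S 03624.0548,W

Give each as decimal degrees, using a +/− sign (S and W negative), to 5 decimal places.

1. -65.22237, 104.37688
2. 0.07206, 16.92925
3. -77.02394, -36.40091

Point 1:
  Lat: split at 2 digits → 65° and 13.342′; 65 + 13.342/60 = 65.222367
  S → negative
  Lon: degrees = first 3 digits = 104, minutes = 22.6128; 104 + 22.6128/60 = 104.376880
  E → positive
Point 2:
  Lat: split at 2 digits → 00° and 4.32334′; 0 + 4.32334/60 = 0.072056
  N ⇒ keep positive
  λ: degrees = first 3 digits = 16, minutes = 55.7548; 16 + 55.7548/60 = 16.929247
  E → positive
Point 3:
  φ: degrees = first 2 digits = 77, minutes = 1.4365; 77 + 1.4365/60 = 77.023942
  S → negative
  Longitude: degrees = first 3 digits = 36, minutes = 24.0548; 36 + 24.0548/60 = 36.400913
  W → negative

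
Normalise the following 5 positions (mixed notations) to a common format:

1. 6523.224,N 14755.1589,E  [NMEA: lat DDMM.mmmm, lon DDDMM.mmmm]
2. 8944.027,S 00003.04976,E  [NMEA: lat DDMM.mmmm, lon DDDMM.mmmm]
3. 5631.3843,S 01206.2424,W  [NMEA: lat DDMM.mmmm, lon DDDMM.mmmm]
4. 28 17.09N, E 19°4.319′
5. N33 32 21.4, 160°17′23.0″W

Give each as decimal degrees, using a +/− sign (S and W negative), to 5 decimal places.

Point 1:
  φ: degrees = first 2 digits = 65, minutes = 23.224; 65 + 23.224/60 = 65.387067
  N → positive
  Lon: degrees = first 3 digits = 147, minutes = 55.1589; 147 + 55.1589/60 = 147.919315
  E → positive
Point 2:
  φ: degrees = first 2 digits = 89, minutes = 44.027; 89 + 44.027/60 = 89.733783
  hemisphere S, so the sign is −
  Lon: split at 3 digits → 000° and 3.04976′; 0 + 3.04976/60 = 0.050829
  E ⇒ keep positive
Point 3:
  φ: split at 2 digits → 56° and 31.3843′; 56 + 31.3843/60 = 56.523072
  hemisphere S, so the sign is −
  λ: split at 3 digits → 012° and 6.2424′; 12 + 6.2424/60 = 12.104040
  hemisphere W, so the sign is −
Point 4:
  Lat: 28 + 17.09/60 = 28.284833
  N ⇒ keep positive
  Longitude: 19 + 4.319/60 = 19.071983
  E ⇒ keep positive
Point 5:
  Latitude: 33 + 32/60 + 21.4/3600 = 33.539278
  N ⇒ keep positive
  Longitude: 160° + 17/60 + 23/3600 = 160 + 0.283333 + 0.006389 = 160.289722
  W ⇒ negate

1. 65.38707, 147.91932
2. -89.73378, 0.05083
3. -56.52307, -12.10404
4. 28.28483, 19.07198
5. 33.53928, -160.28972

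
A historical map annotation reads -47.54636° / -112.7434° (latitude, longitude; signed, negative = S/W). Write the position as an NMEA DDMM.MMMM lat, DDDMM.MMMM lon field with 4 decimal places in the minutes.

4732.7816,S / 11244.6040,W

Latitude is negative → S; |value| = 47.546360
Lat: fractional part 0.546360 → 32.781600 minutes
Longitude is negative → W; |value| = 112.743400
Longitude: 112° + 0.743400 × 60 = 112° 44.604000′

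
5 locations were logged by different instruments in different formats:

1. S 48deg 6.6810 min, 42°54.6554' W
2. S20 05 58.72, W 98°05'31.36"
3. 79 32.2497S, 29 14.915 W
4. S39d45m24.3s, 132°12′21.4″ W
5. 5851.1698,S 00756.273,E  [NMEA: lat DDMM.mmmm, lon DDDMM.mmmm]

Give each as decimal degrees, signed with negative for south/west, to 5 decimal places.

1. -48.11135, -42.91092
2. -20.09964, -98.09204
3. -79.53750, -29.24858
4. -39.75675, -132.20594
5. -58.85283, 7.93788

Point 1:
  Lat: 48 + 6.681/60 = 48.111350
  S → negative
  Longitude: 54.6554′ = 0.910923°; total 42.910923
  hemisphere W, so the sign is −
Point 2:
  Lat: 20 + 5/60 + 58.72/3600 = 20.099644
  hemisphere S, so the sign is −
  λ: 98° + 5/60 + 31.36/3600 = 98 + 0.083333 + 0.008711 = 98.092044
  W → negative
Point 3:
  Latitude: 79 + 32.2497/60 = 79.537495
  hemisphere S, so the sign is −
  λ: 14.915′ = 0.248583°; total 29.248583
  W → negative
Point 4:
  Lat: 39 + 45/60 + 24.3/3600 = 39.756750
  hemisphere S, so the sign is −
  Lon: 132° + 12/60 + 21.4/3600 = 132 + 0.200000 + 0.005944 = 132.205944
  W → negative
Point 5:
  φ: degrees = first 2 digits = 58, minutes = 51.1698; 58 + 51.1698/60 = 58.852830
  hemisphere S, so the sign is −
  Longitude: degrees = first 3 digits = 7, minutes = 56.273; 7 + 56.273/60 = 7.937883
  E ⇒ keep positive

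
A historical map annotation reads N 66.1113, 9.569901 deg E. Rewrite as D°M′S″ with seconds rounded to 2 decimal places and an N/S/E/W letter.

66°06′40.68″ N, 9°34′11.64″ E

Latitude: 0.111300° → 6.67800′; 0.67800 × 60 = 40.6800″
λ: 0.569901 × 60 = 34.19406′ → 34′, remainder × 60 = 11.6436″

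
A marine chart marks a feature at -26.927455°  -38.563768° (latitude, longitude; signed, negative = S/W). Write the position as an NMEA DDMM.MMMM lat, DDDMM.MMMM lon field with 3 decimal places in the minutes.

2655.647,S / 03833.826,W

Latitude is negative → S; |value| = 26.927455
φ: minutes = (26.927455 − 26) × 60 = 55.64730
Longitude is negative → W; |value| = 38.563768
λ: fractional part 0.563768 → 33.82608 minutes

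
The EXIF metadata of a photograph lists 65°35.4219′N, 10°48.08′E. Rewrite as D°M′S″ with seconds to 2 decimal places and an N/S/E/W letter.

65°35′25.31″ N, 10°48′4.80″ E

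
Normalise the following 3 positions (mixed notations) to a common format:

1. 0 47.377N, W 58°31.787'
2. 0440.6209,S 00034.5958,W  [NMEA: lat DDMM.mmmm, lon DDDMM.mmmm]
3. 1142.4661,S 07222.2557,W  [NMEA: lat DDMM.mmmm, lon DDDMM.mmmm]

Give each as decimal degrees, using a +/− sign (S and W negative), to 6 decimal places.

1. 0.789617, -58.529783
2. -4.677015, -0.576597
3. -11.707768, -72.370928

Point 1:
  Lat: 0 + 47.377/60 = 0.7896167
  N → positive
  λ: 58 + 31.787/60 = 58.5297833
  W ⇒ negate
Point 2:
  Lat: degrees = first 2 digits = 4, minutes = 40.6209; 4 + 40.6209/60 = 4.6770150
  S → negative
  Lon: split at 3 digits → 000° and 34.5958′; 0 + 34.5958/60 = 0.5765967
  W ⇒ negate
Point 3:
  φ: split at 2 digits → 11° and 42.4661′; 11 + 42.4661/60 = 11.7077683
  S ⇒ negate
  λ: split at 3 digits → 072° and 22.2557′; 72 + 22.2557/60 = 72.3709283
  W ⇒ negate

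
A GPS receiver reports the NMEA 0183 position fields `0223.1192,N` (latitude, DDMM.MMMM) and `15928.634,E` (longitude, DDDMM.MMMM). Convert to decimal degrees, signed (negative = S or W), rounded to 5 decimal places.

2.38532, 159.47723

Lat: split at 2 digits → 02° and 23.1192′; 2 + 23.1192/60 = 2.385320
N → positive
Longitude: degrees = first 3 digits = 159, minutes = 28.634; 159 + 28.634/60 = 159.477233
E ⇒ keep positive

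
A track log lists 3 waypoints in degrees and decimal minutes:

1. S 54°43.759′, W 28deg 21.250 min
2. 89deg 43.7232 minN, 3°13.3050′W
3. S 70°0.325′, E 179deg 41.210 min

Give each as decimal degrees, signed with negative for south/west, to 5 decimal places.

Point 1:
  φ: 54 + 43.759/60 = 54.729317
  S ⇒ negate
  λ: 21.25′ = 0.354167°; total 28.354167
  hemisphere W, so the sign is −
Point 2:
  Latitude: 89 + 43.7232/60 = 89.728720
  N ⇒ keep positive
  Longitude: 13.305′ = 0.221750°; total 3.221750
  hemisphere W, so the sign is −
Point 3:
  φ: 0.325′ = 0.005417°; total 70.005417
  hemisphere S, so the sign is −
  Lon: 179 + 41.21/60 = 179.686833
  E ⇒ keep positive

1. -54.72932, -28.35417
2. 89.72872, -3.22175
3. -70.00542, 179.68683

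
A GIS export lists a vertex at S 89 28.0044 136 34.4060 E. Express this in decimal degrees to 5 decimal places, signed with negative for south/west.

Lat: 89 + 28.0044/60 = 89.466740
hemisphere S, so the sign is −
Longitude: 34.406′ = 0.573433°; total 136.573433
E → positive

-89.46674, 136.57343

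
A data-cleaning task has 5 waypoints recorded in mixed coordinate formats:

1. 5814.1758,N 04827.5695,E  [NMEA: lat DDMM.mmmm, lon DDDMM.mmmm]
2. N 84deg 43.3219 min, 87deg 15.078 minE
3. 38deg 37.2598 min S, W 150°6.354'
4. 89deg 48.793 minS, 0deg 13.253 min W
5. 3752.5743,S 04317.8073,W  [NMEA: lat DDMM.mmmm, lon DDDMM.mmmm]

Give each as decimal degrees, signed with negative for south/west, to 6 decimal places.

Point 1:
  φ: split at 2 digits → 58° and 14.1758′; 58 + 14.1758/60 = 58.2362633
  N ⇒ keep positive
  Longitude: split at 3 digits → 048° and 27.5695′; 48 + 27.5695/60 = 48.4594917
  E → positive
Point 2:
  Latitude: 43.3219′ = 0.722032°; total 84.7220317
  N ⇒ keep positive
  Longitude: 15.078′ = 0.251300°; total 87.2513000
  E → positive
Point 3:
  Latitude: 38 + 37.2598/60 = 38.6209967
  hemisphere S, so the sign is −
  Longitude: 150 + 6.354/60 = 150.1059000
  hemisphere W, so the sign is −
Point 4:
  Lat: 89 + 48.793/60 = 89.8132167
  S ⇒ negate
  Longitude: 0 + 13.253/60 = 0.2208833
  W ⇒ negate
Point 5:
  Lat: split at 2 digits → 37° and 52.5743′; 37 + 52.5743/60 = 37.8762383
  S → negative
  λ: split at 3 digits → 043° and 17.8073′; 43 + 17.8073/60 = 43.2967883
  hemisphere W, so the sign is −

1. 58.236263, 48.459492
2. 84.722032, 87.251300
3. -38.620997, -150.105900
4. -89.813217, -0.220883
5. -37.876238, -43.296788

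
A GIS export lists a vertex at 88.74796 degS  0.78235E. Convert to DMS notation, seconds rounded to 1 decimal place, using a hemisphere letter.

φ: 0.747960° → 44.87760′; 0.87760 × 60 = 52.656″
Longitude: 0.782350 × 60 = 46.94100′ → 46′, remainder × 60 = 56.460″

88°44′52.7″ S, 0°46′56.5″ E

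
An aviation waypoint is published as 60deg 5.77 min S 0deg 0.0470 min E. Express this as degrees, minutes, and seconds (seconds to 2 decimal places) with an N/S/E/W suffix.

60°05′46.20″ S, 0°00′2.82″ E

Lat: fractional minutes 0.77000 × 60 = 46.2000″
λ: 0.04700′ → 0′ and 0.04700 × 60 = 2.8200″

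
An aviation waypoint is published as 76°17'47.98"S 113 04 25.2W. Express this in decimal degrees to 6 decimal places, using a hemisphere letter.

76.296661° S, 113.073667° W

Latitude: 76° + 17/60 + 47.98/3600 = 76 + 0.283333 + 0.013328 = 76.2966611
λ: 113° + 4/60 + 25.2/3600 = 113 + 0.066667 + 0.007000 = 113.0736667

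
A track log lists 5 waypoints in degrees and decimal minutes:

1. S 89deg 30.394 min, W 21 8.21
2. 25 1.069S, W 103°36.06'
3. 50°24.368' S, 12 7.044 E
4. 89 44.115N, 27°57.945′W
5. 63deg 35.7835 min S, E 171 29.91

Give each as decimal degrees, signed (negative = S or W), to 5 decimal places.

Point 1:
  Latitude: 89 + 30.394/60 = 89.506567
  S ⇒ negate
  λ: 8.21′ = 0.136833°; total 21.136833
  W → negative
Point 2:
  Lat: 25 + 1.069/60 = 25.017817
  S → negative
  λ: 36.06′ = 0.601000°; total 103.601000
  hemisphere W, so the sign is −
Point 3:
  Lat: 50 + 24.368/60 = 50.406133
  hemisphere S, so the sign is −
  λ: 7.044′ = 0.117400°; total 12.117400
  E → positive
Point 4:
  φ: 44.115′ = 0.735250°; total 89.735250
  N ⇒ keep positive
  Lon: 57.945′ = 0.965750°; total 27.965750
  hemisphere W, so the sign is −
Point 5:
  φ: 63 + 35.7835/60 = 63.596392
  S → negative
  Lon: 171 + 29.91/60 = 171.498500
  E → positive

1. -89.50657, -21.13683
2. -25.01782, -103.60100
3. -50.40613, 12.11740
4. 89.73525, -27.96575
5. -63.59639, 171.49850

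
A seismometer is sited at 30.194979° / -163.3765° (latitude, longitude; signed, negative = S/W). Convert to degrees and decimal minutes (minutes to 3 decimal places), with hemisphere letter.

Latitude: 30° + 0.194979 × 60 = 30° 11.69874′
Longitude is negative → W; |value| = 163.376500
Longitude: minutes = (163.376500 − 163) × 60 = 22.59000

30° 11.699′ N, 163° 22.590′ W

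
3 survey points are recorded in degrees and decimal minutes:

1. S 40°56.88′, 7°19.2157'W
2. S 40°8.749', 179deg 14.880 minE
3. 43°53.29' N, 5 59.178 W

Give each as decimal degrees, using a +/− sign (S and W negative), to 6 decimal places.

1. -40.948000, -7.320262
2. -40.145817, 179.248000
3. 43.888167, -5.986300

Point 1:
  φ: 56.88′ = 0.948000°; total 40.9480000
  hemisphere S, so the sign is −
  Longitude: 7 + 19.2157/60 = 7.3202617
  W → negative
Point 2:
  Lat: 40 + 8.749/60 = 40.1458167
  S ⇒ negate
  λ: 179 + 14.88/60 = 179.2480000
  E → positive
Point 3:
  φ: 53.29′ = 0.888167°; total 43.8881667
  N → positive
  Lon: 5 + 59.178/60 = 5.9863000
  hemisphere W, so the sign is −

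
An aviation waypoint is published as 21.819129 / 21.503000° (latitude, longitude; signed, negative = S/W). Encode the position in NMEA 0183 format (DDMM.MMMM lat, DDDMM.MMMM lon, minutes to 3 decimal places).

Latitude: 21° + 0.819129 × 60 = 21° 49.14774′
Lon: fractional part 0.503000 → 30.18000 minutes

2149.148,N / 02130.180,E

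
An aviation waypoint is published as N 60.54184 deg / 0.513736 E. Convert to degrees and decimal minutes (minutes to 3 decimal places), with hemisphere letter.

60° 32.510′ N, 0° 30.824′ E

Latitude: minutes = (60.541840 − 60) × 60 = 32.51040
λ: minutes = (0.513736 − 0) × 60 = 30.82416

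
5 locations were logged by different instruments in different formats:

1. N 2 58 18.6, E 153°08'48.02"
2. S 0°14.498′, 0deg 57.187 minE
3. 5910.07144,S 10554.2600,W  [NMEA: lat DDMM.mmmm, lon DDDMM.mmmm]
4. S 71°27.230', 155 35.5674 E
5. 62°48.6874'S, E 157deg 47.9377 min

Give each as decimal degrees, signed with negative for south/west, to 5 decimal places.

1. 2.97183, 153.14667
2. -0.24163, 0.95312
3. -59.16786, -105.90433
4. -71.45383, 155.59279
5. -62.81146, 157.79896

Point 1:
  φ: 2° + 58/60 + 18.6/3600 = 2 + 0.966667 + 0.005167 = 2.971833
  N → positive
  Lon: 153° + 8/60 + 48.02/3600 = 153 + 0.133333 + 0.013339 = 153.146672
  E → positive
Point 2:
  Lat: 14.498′ = 0.241633°; total 0.241633
  hemisphere S, so the sign is −
  Lon: 0 + 57.187/60 = 0.953117
  E ⇒ keep positive
Point 3:
  Latitude: split at 2 digits → 59° and 10.07144′; 59 + 10.07144/60 = 59.167857
  S ⇒ negate
  Longitude: degrees = first 3 digits = 105, minutes = 54.26; 105 + 54.26/60 = 105.904333
  W → negative
Point 4:
  Lat: 27.23′ = 0.453833°; total 71.453833
  hemisphere S, so the sign is −
  Longitude: 155 + 35.5674/60 = 155.592790
  E ⇒ keep positive
Point 5:
  Latitude: 62 + 48.6874/60 = 62.811457
  S ⇒ negate
  Lon: 47.9377′ = 0.798962°; total 157.798962
  E → positive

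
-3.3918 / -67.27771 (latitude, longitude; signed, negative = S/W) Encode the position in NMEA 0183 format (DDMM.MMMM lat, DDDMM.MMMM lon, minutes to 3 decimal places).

0323.508,S / 06716.663,W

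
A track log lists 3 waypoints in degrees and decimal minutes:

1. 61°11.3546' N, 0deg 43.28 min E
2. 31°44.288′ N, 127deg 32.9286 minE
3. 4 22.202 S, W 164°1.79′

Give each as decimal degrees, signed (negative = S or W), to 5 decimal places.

Point 1:
  Latitude: 61 + 11.3546/60 = 61.189243
  N → positive
  λ: 0 + 43.28/60 = 0.721333
  E ⇒ keep positive
Point 2:
  φ: 44.288′ = 0.738133°; total 31.738133
  N ⇒ keep positive
  Longitude: 127 + 32.9286/60 = 127.548810
  E → positive
Point 3:
  Latitude: 22.202′ = 0.370033°; total 4.370033
  hemisphere S, so the sign is −
  Longitude: 164 + 1.79/60 = 164.029833
  hemisphere W, so the sign is −

1. 61.18924, 0.72133
2. 31.73813, 127.54881
3. -4.37003, -164.02983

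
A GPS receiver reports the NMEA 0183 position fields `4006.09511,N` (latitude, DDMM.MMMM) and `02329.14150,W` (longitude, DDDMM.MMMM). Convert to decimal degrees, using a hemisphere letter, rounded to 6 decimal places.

Latitude: split at 2 digits → 40° and 6.09511′; 40 + 6.09511/60 = 40.1015852
Lon: degrees = first 3 digits = 23, minutes = 29.1415; 23 + 29.1415/60 = 23.4856917

40.101585° N, 23.485692° W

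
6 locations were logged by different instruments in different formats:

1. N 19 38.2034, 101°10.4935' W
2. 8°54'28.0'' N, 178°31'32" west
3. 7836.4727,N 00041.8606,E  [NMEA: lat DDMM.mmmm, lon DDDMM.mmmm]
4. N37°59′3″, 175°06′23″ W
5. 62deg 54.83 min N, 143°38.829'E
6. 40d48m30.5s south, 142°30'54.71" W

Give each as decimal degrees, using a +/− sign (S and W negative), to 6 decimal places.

Point 1:
  Lat: 19 + 38.2034/60 = 19.6367233
  N → positive
  λ: 101 + 10.4935/60 = 101.1748917
  hemisphere W, so the sign is −
Point 2:
  Latitude: 8° + 54/60 + 28/3600 = 8 + 0.900000 + 0.007778 = 8.9077778
  N → positive
  λ: 178° + 31/60 + 32/3600 = 178 + 0.516667 + 0.008889 = 178.5255556
  W → negative
Point 3:
  φ: split at 2 digits → 78° and 36.4727′; 78 + 36.4727/60 = 78.6078783
  N ⇒ keep positive
  λ: split at 3 digits → 000° and 41.8606′; 0 + 41.8606/60 = 0.6976767
  E ⇒ keep positive
Point 4:
  φ: 37° + 59/60 + 3/3600 = 37 + 0.983333 + 0.000833 = 37.9841667
  N → positive
  λ: 175 + 6/60 + 23/3600 = 175.1063889
  W ⇒ negate
Point 5:
  φ: 54.83′ = 0.913833°; total 62.9138333
  N ⇒ keep positive
  Longitude: 143 + 38.829/60 = 143.6471500
  E ⇒ keep positive
Point 6:
  Lat: 48′ + 30.5″ = 48.50833′; 40 + 48.50833/60 = 40.8084722
  S ⇒ negate
  Longitude: 142° + 30/60 + 54.71/3600 = 142 + 0.500000 + 0.015197 = 142.5151972
  hemisphere W, so the sign is −

1. 19.636723, -101.174892
2. 8.907778, -178.525556
3. 78.607878, 0.697677
4. 37.984167, -175.106389
5. 62.913833, 143.647150
6. -40.808472, -142.515197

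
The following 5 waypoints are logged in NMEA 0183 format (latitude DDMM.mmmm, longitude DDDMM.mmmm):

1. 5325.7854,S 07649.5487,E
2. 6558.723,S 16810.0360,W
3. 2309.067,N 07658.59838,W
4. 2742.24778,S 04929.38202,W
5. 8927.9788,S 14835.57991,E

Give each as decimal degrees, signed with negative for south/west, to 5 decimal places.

Point 1:
  φ: degrees = first 2 digits = 53, minutes = 25.7854; 53 + 25.7854/60 = 53.429757
  S → negative
  Lon: split at 3 digits → 076° and 49.5487′; 76 + 49.5487/60 = 76.825812
  E ⇒ keep positive
Point 2:
  φ: split at 2 digits → 65° and 58.723′; 65 + 58.723/60 = 65.978717
  S ⇒ negate
  Lon: split at 3 digits → 168° and 10.036′; 168 + 10.036/60 = 168.167267
  hemisphere W, so the sign is −
Point 3:
  Latitude: degrees = first 2 digits = 23, minutes = 9.067; 23 + 9.067/60 = 23.151117
  N → positive
  Lon: degrees = first 3 digits = 76, minutes = 58.59838; 76 + 58.59838/60 = 76.976640
  W → negative
Point 4:
  Lat: degrees = first 2 digits = 27, minutes = 42.24778; 27 + 42.24778/60 = 27.704130
  hemisphere S, so the sign is −
  Longitude: split at 3 digits → 049° and 29.38202′; 49 + 29.38202/60 = 49.489700
  W ⇒ negate
Point 5:
  φ: degrees = first 2 digits = 89, minutes = 27.9788; 89 + 27.9788/60 = 89.466313
  S ⇒ negate
  λ: degrees = first 3 digits = 148, minutes = 35.57991; 148 + 35.57991/60 = 148.592999
  E → positive

1. -53.42976, 76.82581
2. -65.97872, -168.16727
3. 23.15112, -76.97664
4. -27.70413, -49.48970
5. -89.46631, 148.59300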